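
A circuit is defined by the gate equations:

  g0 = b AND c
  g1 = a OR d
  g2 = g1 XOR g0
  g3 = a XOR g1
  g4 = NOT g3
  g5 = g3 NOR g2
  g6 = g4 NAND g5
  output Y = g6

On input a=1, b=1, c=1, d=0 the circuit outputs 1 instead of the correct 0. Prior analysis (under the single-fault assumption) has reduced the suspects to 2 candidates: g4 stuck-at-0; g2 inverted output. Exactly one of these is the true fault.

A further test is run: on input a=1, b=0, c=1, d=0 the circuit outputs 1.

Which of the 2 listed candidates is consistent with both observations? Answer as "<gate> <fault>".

g4 stuck-at-0

Evaluate each candidate on input a=1, b=0, c=1, d=0:
  g4 stuck-at-0: g0=0, g1=1, g2=1, g3=0, g4=0 [stuck-at-0], g5=0, g6=1 → 1 — matches
  g2 inverted output: g0=0, g1=1, g2=0 [inverted output], g3=0, g4=1, g5=1, g6=0 → 0 — eliminated
Only g4 stuck-at-0 reproduces the observed 1.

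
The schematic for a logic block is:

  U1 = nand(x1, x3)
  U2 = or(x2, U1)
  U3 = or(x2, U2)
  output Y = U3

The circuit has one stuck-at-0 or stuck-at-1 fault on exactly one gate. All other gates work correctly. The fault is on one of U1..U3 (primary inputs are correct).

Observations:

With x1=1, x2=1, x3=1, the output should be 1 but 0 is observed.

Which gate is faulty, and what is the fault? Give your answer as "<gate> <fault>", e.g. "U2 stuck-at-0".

Fault-free values for test 1 (x1=1, x2=1, x3=1): U1=0, U2=1, U3=1, giving Y=1. Observed 0.
Test 1: faults giving observed 0 are {U3 stuck-at-0}.
Only U3 stuck-at-0 is consistent with every test.

U3 stuck-at-0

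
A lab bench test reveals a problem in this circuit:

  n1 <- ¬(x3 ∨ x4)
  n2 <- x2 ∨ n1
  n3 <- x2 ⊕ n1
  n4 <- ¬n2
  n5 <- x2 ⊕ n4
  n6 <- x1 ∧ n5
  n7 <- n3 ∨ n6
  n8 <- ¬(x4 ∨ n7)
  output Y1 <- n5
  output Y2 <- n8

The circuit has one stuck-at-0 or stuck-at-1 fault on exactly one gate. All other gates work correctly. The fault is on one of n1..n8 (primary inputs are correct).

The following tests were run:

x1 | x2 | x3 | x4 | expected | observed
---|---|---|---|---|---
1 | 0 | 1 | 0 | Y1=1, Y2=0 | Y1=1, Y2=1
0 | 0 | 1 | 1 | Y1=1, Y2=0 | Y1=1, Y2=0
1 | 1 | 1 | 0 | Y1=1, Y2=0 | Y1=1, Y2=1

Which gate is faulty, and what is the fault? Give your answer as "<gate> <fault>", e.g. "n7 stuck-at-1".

n7 stuck-at-0

Fault-free values for test 1 (x1=1, x2=0, x3=1, x4=0): n1=0, n2=0, n3=0, n4=1, n5=1, n6=1, n7=1, n8=0, giving Y1=1, Y2=0. Observed Y1=1, Y2=1.
Test 1: faults giving observed Y1=1, Y2=1 are {n6 stuck-at-0, n7 stuck-at-0, n8 stuck-at-1}.
Test 2 (x1=0, x2=0, x3=1, x4=1): fault-free n1=0, n2=0, n3=0, n4=1, n5=1, n6=0, n7=0, n8=0 → Y1=1, Y2=0; observed Y1=1, Y2=0. Eliminates n8 stuck-at-1.
Test 3 (x1=1, x2=1, x3=1, x4=0): fault-free n1=0, n2=1, n3=1, n4=0, n5=1, n6=1, n7=1, n8=0 → Y1=1, Y2=0; observed Y1=1, Y2=1. Eliminates n6 stuck-at-0.
Only n7 stuck-at-0 is consistent with every test.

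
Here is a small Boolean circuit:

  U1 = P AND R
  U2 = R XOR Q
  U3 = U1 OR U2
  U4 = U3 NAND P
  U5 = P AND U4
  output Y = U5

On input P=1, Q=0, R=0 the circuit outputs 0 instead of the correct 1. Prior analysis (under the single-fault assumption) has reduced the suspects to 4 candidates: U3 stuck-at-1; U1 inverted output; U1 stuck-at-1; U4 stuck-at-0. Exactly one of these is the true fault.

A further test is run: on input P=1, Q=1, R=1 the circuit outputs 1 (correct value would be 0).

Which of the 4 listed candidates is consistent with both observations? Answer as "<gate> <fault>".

U1 inverted output

Evaluate each candidate on input P=1, Q=1, R=1:
  U3 stuck-at-1: U1=1, U2=0, U3=1 [stuck-at-1], U4=0, U5=0 → 0 — eliminated
  U1 inverted output: U1=0 [inverted output], U2=0, U3=0, U4=1, U5=1 → 1 — matches
  U1 stuck-at-1: U1=1 [stuck-at-1], U2=0, U3=1, U4=0, U5=0 → 0 — eliminated
  U4 stuck-at-0: U1=1, U2=0, U3=1, U4=0 [stuck-at-0], U5=0 → 0 — eliminated
Only U1 inverted output reproduces the observed 1.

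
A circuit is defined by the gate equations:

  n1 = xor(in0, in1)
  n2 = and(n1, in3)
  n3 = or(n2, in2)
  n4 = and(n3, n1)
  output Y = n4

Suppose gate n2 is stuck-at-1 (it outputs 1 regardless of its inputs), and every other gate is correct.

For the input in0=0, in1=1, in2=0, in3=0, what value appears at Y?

Propagate with n2 forced: n1=1, n2=1 [stuck-at-1], n3=1, n4=1.
So Y = 1. (Without the fault it would be 0.)

1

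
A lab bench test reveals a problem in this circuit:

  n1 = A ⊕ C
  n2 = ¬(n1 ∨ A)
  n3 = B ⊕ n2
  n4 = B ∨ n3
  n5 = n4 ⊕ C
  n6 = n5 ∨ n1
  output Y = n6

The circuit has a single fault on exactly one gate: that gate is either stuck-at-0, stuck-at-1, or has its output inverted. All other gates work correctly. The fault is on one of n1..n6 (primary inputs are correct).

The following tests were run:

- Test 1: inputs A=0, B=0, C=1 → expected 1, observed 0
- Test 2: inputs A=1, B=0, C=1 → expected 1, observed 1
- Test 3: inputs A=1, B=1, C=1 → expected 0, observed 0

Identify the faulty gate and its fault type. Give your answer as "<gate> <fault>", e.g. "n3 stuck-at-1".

n1 stuck-at-0

Fault-free values for test 1 (A=0, B=0, C=1): n1=1, n2=0, n3=0, n4=0, n5=1, n6=1, giving Y=1. Observed 0.
Test 1: faults giving observed 0 are {n1 stuck-at-0, n1 inverted output, n6 stuck-at-0, n6 inverted output}.
Test 2 (A=1, B=0, C=1): fault-free n1=0, n2=0, n3=0, n4=0, n5=1, n6=1 → 1; observed 1. Eliminates n6 stuck-at-0, n6 inverted output.
Test 3 (A=1, B=1, C=1): fault-free n1=0, n2=0, n3=1, n4=1, n5=0, n6=0 → 0; observed 0. Eliminates n1 inverted output.
Only n1 stuck-at-0 is consistent with every test.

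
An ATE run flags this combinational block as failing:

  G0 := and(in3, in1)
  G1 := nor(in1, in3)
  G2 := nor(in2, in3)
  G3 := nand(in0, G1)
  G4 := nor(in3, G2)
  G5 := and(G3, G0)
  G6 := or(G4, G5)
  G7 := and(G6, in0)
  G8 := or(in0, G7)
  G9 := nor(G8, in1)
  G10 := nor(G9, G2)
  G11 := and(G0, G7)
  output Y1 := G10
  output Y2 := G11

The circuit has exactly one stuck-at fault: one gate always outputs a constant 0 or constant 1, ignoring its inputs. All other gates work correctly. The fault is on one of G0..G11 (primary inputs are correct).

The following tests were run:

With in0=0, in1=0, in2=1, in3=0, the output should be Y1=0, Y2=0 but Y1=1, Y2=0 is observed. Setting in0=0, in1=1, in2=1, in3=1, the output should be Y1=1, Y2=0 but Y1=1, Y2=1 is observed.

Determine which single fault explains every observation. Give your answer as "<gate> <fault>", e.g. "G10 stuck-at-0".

Fault-free values for test 1 (in0=0, in1=0, in2=1, in3=0): G0=0, G1=1, G2=0, G3=1, G4=1, G5=0, G6=1, G7=0, G8=0, G9=1, G10=0, G11=0, giving Y1=0, Y2=0. Observed Y1=1, Y2=0.
Test 1: faults giving observed Y1=1, Y2=0 are {G7 stuck-at-1, G8 stuck-at-1, G9 stuck-at-0, G10 stuck-at-1}.
Test 2 (in0=0, in1=1, in2=1, in3=1): fault-free G0=1, G1=0, G2=0, G3=1, G4=0, G5=1, G6=1, G7=0, G8=0, G9=0, G10=1, G11=0 → Y1=1, Y2=0; observed Y1=1, Y2=1. Eliminates G8 stuck-at-1, G9 stuck-at-0, G10 stuck-at-1.
Only G7 stuck-at-1 is consistent with every test.

G7 stuck-at-1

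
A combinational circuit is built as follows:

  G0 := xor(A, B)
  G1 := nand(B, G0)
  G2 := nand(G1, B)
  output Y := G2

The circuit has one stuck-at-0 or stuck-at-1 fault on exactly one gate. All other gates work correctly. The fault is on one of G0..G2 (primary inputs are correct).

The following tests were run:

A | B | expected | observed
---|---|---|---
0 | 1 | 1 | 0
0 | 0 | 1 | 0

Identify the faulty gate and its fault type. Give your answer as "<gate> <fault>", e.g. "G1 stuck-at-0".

Fault-free values for test 1 (A=0, B=1): G0=1, G1=0, G2=1, giving Y=1. Observed 0.
Test 1: faults giving observed 0 are {G0 stuck-at-0, G1 stuck-at-1, G2 stuck-at-0}.
Test 2 (A=0, B=0): fault-free G0=0, G1=1, G2=1 → 1; observed 0. Eliminates G0 stuck-at-0, G1 stuck-at-1.
Only G2 stuck-at-0 is consistent with every test.

G2 stuck-at-0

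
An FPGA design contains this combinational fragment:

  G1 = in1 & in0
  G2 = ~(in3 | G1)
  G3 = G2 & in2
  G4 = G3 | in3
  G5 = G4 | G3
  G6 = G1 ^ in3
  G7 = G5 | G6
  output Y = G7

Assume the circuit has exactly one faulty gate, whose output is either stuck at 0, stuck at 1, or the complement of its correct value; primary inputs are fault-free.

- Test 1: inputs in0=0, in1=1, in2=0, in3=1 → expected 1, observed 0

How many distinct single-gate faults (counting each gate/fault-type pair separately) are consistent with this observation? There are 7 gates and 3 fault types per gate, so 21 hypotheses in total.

2

Fault-free: G1=0, G2=0, G3=0, G4=1, G5=1, G6=1, G7=1 → 1. Observed 0.
  G1: none of the 3 fault types match ✗
  G2: none of the 3 fault types match ✗
  G3: none of the 3 fault types match ✗
  G4: none of the 3 fault types match ✗
  G5: none of the 3 fault types match ✗
  G6: none of the 3 fault types match ✗
  G7: stuck-at-0, inverted output ✓; others ✗
Consistent faults: {G7 stuck-at-0, G7 inverted output} — 2 in all.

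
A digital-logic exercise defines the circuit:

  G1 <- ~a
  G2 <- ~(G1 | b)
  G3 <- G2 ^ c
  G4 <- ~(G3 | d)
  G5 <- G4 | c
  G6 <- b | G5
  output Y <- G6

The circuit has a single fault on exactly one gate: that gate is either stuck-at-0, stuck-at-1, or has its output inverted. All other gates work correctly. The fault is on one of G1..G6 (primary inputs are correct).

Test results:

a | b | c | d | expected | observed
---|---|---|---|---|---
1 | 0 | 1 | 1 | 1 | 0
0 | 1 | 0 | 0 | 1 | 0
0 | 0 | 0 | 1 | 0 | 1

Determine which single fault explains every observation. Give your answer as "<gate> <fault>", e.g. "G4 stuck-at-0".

Fault-free values for test 1 (a=1, b=0, c=1, d=1): G1=0, G2=1, G3=0, G4=0, G5=1, G6=1, giving Y=1. Observed 0.
Test 1: faults giving observed 0 are {G5 stuck-at-0, G5 inverted output, G6 stuck-at-0, G6 inverted output}.
Test 2 (a=0, b=1, c=0, d=0): fault-free G1=1, G2=0, G3=0, G4=1, G5=1, G6=1 → 1; observed 0. Eliminates G5 stuck-at-0, G5 inverted output.
Test 3 (a=0, b=0, c=0, d=1): fault-free G1=1, G2=0, G3=0, G4=0, G5=0, G6=0 → 0; observed 1. Eliminates G6 stuck-at-0.
Only G6 inverted output is consistent with every test.

G6 inverted output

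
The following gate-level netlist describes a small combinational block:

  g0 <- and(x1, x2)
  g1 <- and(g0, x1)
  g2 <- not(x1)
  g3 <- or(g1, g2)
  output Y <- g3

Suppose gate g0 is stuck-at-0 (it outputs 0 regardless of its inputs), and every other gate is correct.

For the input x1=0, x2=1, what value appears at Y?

Propagate with g0 forced: g0=0 [stuck-at-0], g1=0, g2=1, g3=1.
So Y = 1. (Same as the fault-free value — the fault is masked on this input.)

1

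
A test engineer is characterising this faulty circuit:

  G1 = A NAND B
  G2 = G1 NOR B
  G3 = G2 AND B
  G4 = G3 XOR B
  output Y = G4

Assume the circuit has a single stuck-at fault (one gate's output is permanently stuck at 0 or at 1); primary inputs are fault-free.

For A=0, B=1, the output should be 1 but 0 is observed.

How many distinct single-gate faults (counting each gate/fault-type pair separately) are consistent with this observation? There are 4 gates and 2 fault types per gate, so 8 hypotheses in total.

3

Fault-free: G1=1, G2=0, G3=0, G4=1 → 1. Observed 0.
  G1 stuck-at-0: output 1 ✗
  G1 stuck-at-1: output 1 ✗
  G2 stuck-at-0: output 1 ✗
  G2 stuck-at-1: output 0 ✓
  G3 stuck-at-0: output 1 ✗
  G3 stuck-at-1: output 0 ✓
  G4 stuck-at-0: output 0 ✓
  G4 stuck-at-1: output 1 ✗
Consistent faults: {G2 stuck-at-1, G3 stuck-at-1, G4 stuck-at-0} — 3 in all.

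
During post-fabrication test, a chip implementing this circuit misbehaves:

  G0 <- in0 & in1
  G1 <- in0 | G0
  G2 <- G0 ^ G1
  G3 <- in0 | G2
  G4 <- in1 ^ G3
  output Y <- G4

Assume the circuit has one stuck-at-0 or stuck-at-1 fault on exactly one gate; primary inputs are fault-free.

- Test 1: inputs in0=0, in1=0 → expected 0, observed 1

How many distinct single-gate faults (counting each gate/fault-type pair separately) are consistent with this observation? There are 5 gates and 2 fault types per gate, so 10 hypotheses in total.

Fault-free: G0=0, G1=0, G2=0, G3=0, G4=0 → 0. Observed 1.
  G0 stuck-at-0: output 0 ✗
  G0 stuck-at-1: output 0 ✗
  G1 stuck-at-0: output 0 ✗
  G1 stuck-at-1: output 1 ✓
  G2 stuck-at-0: output 0 ✗
  G2 stuck-at-1: output 1 ✓
  G3 stuck-at-0: output 0 ✗
  G3 stuck-at-1: output 1 ✓
  G4 stuck-at-0: output 0 ✗
  G4 stuck-at-1: output 1 ✓
Consistent faults: {G1 stuck-at-1, G2 stuck-at-1, G3 stuck-at-1, G4 stuck-at-1} — 4 in all.

4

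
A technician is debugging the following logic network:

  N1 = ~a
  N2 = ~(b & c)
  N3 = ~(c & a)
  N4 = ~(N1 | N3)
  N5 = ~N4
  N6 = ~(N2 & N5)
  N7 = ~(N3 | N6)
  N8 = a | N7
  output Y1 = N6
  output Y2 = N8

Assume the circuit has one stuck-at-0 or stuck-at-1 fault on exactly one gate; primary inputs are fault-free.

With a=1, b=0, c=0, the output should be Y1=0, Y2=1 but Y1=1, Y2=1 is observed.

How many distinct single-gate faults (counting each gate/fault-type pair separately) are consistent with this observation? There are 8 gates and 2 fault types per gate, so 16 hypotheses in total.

5

Fault-free: N1=0, N2=1, N3=1, N4=0, N5=1, N6=0, N7=0, N8=1 → Y1=0, Y2=1. Observed Y1=1, Y2=1.
  N1: none of the 2 fault types match ✗
  N2: stuck-at-0 ✓; others ✗
  N3: stuck-at-0 ✓; others ✗
  N4: stuck-at-1 ✓; others ✗
  N5: stuck-at-0 ✓; others ✗
  N6: stuck-at-1 ✓; others ✗
  N7: none of the 2 fault types match ✗
  N8: none of the 2 fault types match ✗
Consistent faults: {N2 stuck-at-0, N3 stuck-at-0, N4 stuck-at-1, N5 stuck-at-0, N6 stuck-at-1} — 5 in all.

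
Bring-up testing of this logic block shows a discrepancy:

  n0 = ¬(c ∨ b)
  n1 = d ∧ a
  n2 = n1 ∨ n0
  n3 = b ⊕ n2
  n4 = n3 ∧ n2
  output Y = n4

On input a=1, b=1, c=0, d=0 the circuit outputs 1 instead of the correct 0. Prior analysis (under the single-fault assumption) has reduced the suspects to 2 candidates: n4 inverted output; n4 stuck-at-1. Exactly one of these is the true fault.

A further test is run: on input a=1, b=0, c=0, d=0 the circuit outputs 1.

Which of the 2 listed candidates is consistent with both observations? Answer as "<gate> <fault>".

n4 stuck-at-1

Evaluate each candidate on input a=1, b=0, c=0, d=0:
  n4 inverted output: n0=1, n1=0, n2=1, n3=1, n4=0 [inverted output] → 0 — eliminated
  n4 stuck-at-1: n0=1, n1=0, n2=1, n3=1, n4=1 [stuck-at-1] → 1 — matches
Only n4 stuck-at-1 reproduces the observed 1.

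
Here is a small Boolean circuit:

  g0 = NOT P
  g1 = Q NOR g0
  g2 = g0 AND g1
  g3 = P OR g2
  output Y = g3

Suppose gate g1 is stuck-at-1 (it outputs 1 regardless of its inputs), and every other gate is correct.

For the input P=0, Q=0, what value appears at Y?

Propagate with g1 forced: g0=1, g1=1 [stuck-at-1], g2=1, g3=1.
So Y = 1. (Without the fault it would be 0.)

1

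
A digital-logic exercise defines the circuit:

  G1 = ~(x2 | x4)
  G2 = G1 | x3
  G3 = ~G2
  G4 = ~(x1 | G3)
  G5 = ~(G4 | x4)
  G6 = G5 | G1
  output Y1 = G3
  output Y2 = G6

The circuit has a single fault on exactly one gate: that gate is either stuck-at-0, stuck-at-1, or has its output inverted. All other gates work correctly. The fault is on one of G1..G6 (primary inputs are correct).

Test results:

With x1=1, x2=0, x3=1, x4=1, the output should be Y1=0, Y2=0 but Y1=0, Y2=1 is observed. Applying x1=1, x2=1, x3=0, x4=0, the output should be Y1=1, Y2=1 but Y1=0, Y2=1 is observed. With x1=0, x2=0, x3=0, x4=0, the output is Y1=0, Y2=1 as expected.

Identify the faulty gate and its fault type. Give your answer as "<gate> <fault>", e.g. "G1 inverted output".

G1 stuck-at-1

Fault-free values for test 1 (x1=1, x2=0, x3=1, x4=1): G1=0, G2=1, G3=0, G4=0, G5=0, G6=0, giving Y1=0, Y2=0. Observed Y1=0, Y2=1.
Test 1: faults giving observed Y1=0, Y2=1 are {G1 stuck-at-1, G1 inverted output, G5 stuck-at-1, G5 inverted output, G6 stuck-at-1, G6 inverted output}.
Test 2 (x1=1, x2=1, x3=0, x4=0): fault-free G1=0, G2=0, G3=1, G4=0, G5=1, G6=1 → Y1=1, Y2=1; observed Y1=0, Y2=1. Eliminates G5 stuck-at-1, G5 inverted output, G6 stuck-at-1, G6 inverted output.
Test 3 (x1=0, x2=0, x3=0, x4=0): fault-free G1=1, G2=1, G3=0, G4=1, G5=0, G6=1 → Y1=0, Y2=1; observed Y1=0, Y2=1. Eliminates G1 inverted output.
Only G1 stuck-at-1 is consistent with every test.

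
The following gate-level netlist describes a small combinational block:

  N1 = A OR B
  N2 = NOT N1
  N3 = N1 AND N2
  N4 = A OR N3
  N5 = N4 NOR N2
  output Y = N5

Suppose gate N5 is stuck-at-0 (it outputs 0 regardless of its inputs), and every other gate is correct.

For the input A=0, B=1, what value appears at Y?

0

Propagate with N5 forced: N1=1, N2=0, N3=0, N4=0, N5=0 [stuck-at-0].
So Y = 0. (Without the fault it would be 1.)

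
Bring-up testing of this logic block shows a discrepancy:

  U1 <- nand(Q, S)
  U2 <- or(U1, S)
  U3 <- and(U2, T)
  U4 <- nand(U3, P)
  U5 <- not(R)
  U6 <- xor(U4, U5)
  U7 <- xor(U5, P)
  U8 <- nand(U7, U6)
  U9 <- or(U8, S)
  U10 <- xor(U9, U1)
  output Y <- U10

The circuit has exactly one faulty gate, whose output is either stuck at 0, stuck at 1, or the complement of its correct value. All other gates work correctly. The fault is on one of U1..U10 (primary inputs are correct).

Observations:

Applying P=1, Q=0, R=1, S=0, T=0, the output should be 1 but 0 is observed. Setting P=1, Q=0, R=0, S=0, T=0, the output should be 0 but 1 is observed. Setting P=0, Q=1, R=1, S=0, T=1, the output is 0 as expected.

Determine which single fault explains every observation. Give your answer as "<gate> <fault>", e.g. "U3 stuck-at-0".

U5 inverted output

Fault-free values for test 1 (P=1, Q=0, R=1, S=0, T=0): U1=1, U2=1, U3=0, U4=1, U5=0, U6=1, U7=1, U8=0, U9=0, U10=1, giving Y=1. Observed 0.
Test 1: faults giving observed 0 are {U1 stuck-at-0, U1 inverted output, U3 stuck-at-1, U3 inverted output, U4 stuck-at-0, U4 inverted output, U5 stuck-at-1, U5 inverted output, U6 stuck-at-0, U6 inverted output, U7 stuck-at-0, U7 inverted output, U8 stuck-at-1, U8 inverted output, U9 stuck-at-1, U9 inverted output, U10 stuck-at-0, U10 inverted output}.
Test 2 (P=1, Q=0, R=0, S=0, T=0): fault-free U1=1, U2=1, U3=0, U4=1, U5=1, U6=0, U7=0, U8=1, U9=1, U10=0 → 0; observed 1. Eliminates U3 stuck-at-1, U3 inverted output, U4 stuck-at-0, U4 inverted output, U5 stuck-at-1, U6 stuck-at-0, U6 inverted output, U7 stuck-at-0, U7 inverted output, U8 stuck-at-1, U9 stuck-at-1, U10 stuck-at-0.
Test 3 (P=0, Q=1, R=1, S=0, T=1): fault-free U1=1, U2=1, U3=1, U4=1, U5=0, U6=1, U7=0, U8=1, U9=1, U10=0 → 0; observed 0. Eliminates U1 stuck-at-0, U1 inverted output, U8 inverted output, U9 inverted output, U10 inverted output.
Only U5 inverted output is consistent with every test.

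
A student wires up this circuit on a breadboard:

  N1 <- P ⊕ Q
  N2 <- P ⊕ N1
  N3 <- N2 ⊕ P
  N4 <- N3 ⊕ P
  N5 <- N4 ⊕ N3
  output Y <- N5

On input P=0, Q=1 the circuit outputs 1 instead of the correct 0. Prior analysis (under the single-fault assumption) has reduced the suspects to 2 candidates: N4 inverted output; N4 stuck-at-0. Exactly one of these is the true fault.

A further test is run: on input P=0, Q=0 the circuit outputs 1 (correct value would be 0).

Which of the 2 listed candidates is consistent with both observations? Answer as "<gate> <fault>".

Evaluate each candidate on input P=0, Q=0:
  N4 inverted output: N1=0, N2=0, N3=0, N4=1 [inverted output], N5=1 → 1 — matches
  N4 stuck-at-0: N1=0, N2=0, N3=0, N4=0 [stuck-at-0], N5=0 → 0 — eliminated
Only N4 inverted output reproduces the observed 1.

N4 inverted output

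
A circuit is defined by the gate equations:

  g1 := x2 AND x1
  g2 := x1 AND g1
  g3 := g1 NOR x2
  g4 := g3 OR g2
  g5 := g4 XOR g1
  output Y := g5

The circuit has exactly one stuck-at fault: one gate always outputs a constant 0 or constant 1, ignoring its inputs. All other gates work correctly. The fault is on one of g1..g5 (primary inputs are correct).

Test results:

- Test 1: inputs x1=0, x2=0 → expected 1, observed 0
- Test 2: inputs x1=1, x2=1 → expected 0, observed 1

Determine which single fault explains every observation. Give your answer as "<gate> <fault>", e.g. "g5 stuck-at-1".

Fault-free values for test 1 (x1=0, x2=0): g1=0, g2=0, g3=1, g4=1, g5=1, giving Y=1. Observed 0.
Test 1: faults giving observed 0 are {g3 stuck-at-0, g4 stuck-at-0, g5 stuck-at-0}.
Test 2 (x1=1, x2=1): fault-free g1=1, g2=1, g3=0, g4=1, g5=0 → 0; observed 1. Eliminates g3 stuck-at-0, g5 stuck-at-0.
Only g4 stuck-at-0 is consistent with every test.

g4 stuck-at-0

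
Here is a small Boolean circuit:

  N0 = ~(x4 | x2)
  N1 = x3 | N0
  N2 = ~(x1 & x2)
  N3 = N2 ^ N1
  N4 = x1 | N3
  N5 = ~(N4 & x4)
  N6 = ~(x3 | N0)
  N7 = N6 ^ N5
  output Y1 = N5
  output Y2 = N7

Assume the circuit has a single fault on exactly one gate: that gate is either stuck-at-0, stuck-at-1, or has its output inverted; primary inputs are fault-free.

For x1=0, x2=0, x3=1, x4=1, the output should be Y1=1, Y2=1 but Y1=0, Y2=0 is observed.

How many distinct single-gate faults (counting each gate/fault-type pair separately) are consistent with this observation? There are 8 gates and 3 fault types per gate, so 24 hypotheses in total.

10

Fault-free: N0=0, N1=1, N2=1, N3=0, N4=0, N5=1, N6=0, N7=1 → Y1=1, Y2=1. Observed Y1=0, Y2=0.
  N0: none of the 3 fault types match ✗
  N1: stuck-at-0, inverted output ✓; others ✗
  N2: stuck-at-0, inverted output ✓; others ✗
  N3: stuck-at-1, inverted output ✓; others ✗
  N4: stuck-at-1, inverted output ✓; others ✗
  N5: stuck-at-0, inverted output ✓; others ✗
  N6: none of the 3 fault types match ✗
  N7: none of the 3 fault types match ✗
Consistent faults: {N1 stuck-at-0, N1 inverted output, N2 stuck-at-0, N2 inverted output, N3 stuck-at-1, N3 inverted output, N4 stuck-at-1, N4 inverted output, N5 stuck-at-0, N5 inverted output} — 10 in all.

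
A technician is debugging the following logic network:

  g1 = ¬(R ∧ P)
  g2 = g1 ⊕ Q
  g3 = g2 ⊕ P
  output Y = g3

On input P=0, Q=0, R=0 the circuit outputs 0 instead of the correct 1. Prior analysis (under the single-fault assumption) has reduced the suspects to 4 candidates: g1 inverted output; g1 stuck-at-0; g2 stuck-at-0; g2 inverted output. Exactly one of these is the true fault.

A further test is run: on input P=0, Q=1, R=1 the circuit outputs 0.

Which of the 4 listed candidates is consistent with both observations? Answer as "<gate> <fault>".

Evaluate each candidate on input P=0, Q=1, R=1:
  g1 inverted output: g1=0 [inverted output], g2=1, g3=1 → 1 — eliminated
  g1 stuck-at-0: g1=0 [stuck-at-0], g2=1, g3=1 → 1 — eliminated
  g2 stuck-at-0: g1=1, g2=0 [stuck-at-0], g3=0 → 0 — matches
  g2 inverted output: g1=1, g2=1 [inverted output], g3=1 → 1 — eliminated
Only g2 stuck-at-0 reproduces the observed 0.

g2 stuck-at-0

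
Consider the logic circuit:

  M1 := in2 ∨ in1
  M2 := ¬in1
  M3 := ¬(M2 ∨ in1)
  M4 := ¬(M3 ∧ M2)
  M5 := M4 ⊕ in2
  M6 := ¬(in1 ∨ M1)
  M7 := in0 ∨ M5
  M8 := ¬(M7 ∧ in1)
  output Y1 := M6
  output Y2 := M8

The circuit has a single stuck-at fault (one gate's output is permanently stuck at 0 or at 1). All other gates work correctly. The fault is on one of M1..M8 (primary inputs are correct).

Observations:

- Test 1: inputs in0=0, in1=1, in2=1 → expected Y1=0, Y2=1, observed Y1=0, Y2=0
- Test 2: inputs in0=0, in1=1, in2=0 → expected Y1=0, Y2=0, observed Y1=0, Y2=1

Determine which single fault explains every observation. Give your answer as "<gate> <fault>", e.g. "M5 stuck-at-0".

M4 stuck-at-0

Fault-free values for test 1 (in0=0, in1=1, in2=1): M1=1, M2=0, M3=0, M4=1, M5=0, M6=0, M7=0, M8=1, giving Y1=0, Y2=1. Observed Y1=0, Y2=0.
Test 1: faults giving observed Y1=0, Y2=0 are {M4 stuck-at-0, M5 stuck-at-1, M7 stuck-at-1, M8 stuck-at-0}.
Test 2 (in0=0, in1=1, in2=0): fault-free M1=1, M2=0, M3=0, M4=1, M5=1, M6=0, M7=1, M8=0 → Y1=0, Y2=0; observed Y1=0, Y2=1. Eliminates M5 stuck-at-1, M7 stuck-at-1, M8 stuck-at-0.
Only M4 stuck-at-0 is consistent with every test.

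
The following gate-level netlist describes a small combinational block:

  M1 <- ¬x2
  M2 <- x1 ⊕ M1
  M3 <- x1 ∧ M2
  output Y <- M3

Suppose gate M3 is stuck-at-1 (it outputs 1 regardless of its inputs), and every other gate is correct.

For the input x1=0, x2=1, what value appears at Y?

1

Propagate with M3 forced: M1=0, M2=0, M3=1 [stuck-at-1].
So Y = 1. (Without the fault it would be 0.)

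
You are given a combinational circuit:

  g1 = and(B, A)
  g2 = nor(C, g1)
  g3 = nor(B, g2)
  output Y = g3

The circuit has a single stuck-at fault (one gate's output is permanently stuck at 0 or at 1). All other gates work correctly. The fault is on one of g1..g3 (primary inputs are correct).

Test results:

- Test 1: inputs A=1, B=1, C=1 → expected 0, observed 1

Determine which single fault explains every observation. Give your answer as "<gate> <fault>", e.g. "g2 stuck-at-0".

Fault-free values for test 1 (A=1, B=1, C=1): g1=1, g2=0, g3=0, giving Y=0. Observed 1.
Test 1: faults giving observed 1 are {g3 stuck-at-1}.
Only g3 stuck-at-1 is consistent with every test.

g3 stuck-at-1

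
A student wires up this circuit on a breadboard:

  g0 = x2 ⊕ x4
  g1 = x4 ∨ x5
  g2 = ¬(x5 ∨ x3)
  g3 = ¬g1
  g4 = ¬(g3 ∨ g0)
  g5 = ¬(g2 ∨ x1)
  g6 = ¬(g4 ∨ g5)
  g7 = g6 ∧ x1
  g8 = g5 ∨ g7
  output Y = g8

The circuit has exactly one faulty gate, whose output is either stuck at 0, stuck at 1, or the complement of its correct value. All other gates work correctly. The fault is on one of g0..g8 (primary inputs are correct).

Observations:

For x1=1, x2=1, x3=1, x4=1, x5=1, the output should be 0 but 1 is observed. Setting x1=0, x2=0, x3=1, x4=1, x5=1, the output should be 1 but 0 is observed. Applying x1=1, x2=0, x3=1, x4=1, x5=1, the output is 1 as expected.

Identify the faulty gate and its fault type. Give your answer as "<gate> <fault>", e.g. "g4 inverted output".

Fault-free values for test 1 (x1=1, x2=1, x3=1, x4=1, x5=1): g0=0, g1=1, g2=0, g3=0, g4=1, g5=0, g6=0, g7=0, g8=0, giving Y=0. Observed 1.
Test 1: faults giving observed 1 are {g0 stuck-at-1, g0 inverted output, g1 stuck-at-0, g1 inverted output, g3 stuck-at-1, g3 inverted output, g4 stuck-at-0, g4 inverted output, g5 stuck-at-1, g5 inverted output, g6 stuck-at-1, g6 inverted output, g7 stuck-at-1, g7 inverted output, g8 stuck-at-1, g8 inverted output}.
Test 2 (x1=0, x2=0, x3=1, x4=1, x5=1): fault-free g0=1, g1=1, g2=0, g3=0, g4=0, g5=1, g6=0, g7=0, g8=1 → 1; observed 0. Eliminates g0 stuck-at-1, g0 inverted output, g1 stuck-at-0, g1 inverted output, g3 stuck-at-1, g3 inverted output, g4 stuck-at-0, g4 inverted output, g5 stuck-at-1, g6 stuck-at-1, g6 inverted output, g7 stuck-at-1, g7 inverted output, g8 stuck-at-1.
Test 3 (x1=1, x2=0, x3=1, x4=1, x5=1): fault-free g0=1, g1=1, g2=0, g3=0, g4=0, g5=0, g6=1, g7=1, g8=1 → 1; observed 1. Eliminates g8 inverted output.
Only g5 inverted output is consistent with every test.

g5 inverted output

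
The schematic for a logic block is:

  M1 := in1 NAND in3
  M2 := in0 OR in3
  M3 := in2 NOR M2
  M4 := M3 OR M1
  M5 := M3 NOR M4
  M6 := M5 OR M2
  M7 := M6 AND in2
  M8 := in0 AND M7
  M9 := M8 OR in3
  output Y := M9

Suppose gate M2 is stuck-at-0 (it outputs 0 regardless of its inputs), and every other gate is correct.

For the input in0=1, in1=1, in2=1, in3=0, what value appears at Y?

0

Propagate with M2 forced: M1=1, M2=0 [stuck-at-0], M3=0, M4=1, M5=0, M6=0, M7=0, M8=0, M9=0.
So Y = 0. (Without the fault it would be 1.)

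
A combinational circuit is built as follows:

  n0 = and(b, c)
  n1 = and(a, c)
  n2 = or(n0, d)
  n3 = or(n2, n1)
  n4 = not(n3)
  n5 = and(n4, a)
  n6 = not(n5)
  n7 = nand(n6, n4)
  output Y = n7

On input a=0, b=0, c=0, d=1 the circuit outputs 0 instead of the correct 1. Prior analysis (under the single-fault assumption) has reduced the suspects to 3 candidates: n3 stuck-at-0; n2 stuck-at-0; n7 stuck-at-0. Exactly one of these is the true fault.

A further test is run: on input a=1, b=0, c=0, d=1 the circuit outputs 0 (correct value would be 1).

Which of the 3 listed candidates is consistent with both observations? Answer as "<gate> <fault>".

n7 stuck-at-0

Evaluate each candidate on input a=1, b=0, c=0, d=1:
  n3 stuck-at-0: n0=0, n1=0, n2=1, n3=0 [stuck-at-0], n4=1, n5=1, n6=0, n7=1 → 1 — eliminated
  n2 stuck-at-0: n0=0, n1=0, n2=0 [stuck-at-0], n3=0, n4=1, n5=1, n6=0, n7=1 → 1 — eliminated
  n7 stuck-at-0: n0=0, n1=0, n2=1, n3=1, n4=0, n5=0, n6=1, n7=0 [stuck-at-0] → 0 — matches
Only n7 stuck-at-0 reproduces the observed 0.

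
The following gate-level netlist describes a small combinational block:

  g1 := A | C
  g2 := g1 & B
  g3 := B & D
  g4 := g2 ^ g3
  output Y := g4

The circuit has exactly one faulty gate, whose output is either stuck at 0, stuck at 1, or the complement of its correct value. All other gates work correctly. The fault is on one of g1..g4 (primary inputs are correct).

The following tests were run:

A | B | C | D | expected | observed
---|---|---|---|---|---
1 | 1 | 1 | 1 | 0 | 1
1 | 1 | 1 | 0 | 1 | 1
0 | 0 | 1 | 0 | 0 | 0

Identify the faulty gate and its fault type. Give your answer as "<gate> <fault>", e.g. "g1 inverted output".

g3 stuck-at-0

Fault-free values for test 1 (A=1, B=1, C=1, D=1): g1=1, g2=1, g3=1, g4=0, giving Y=0. Observed 1.
Test 1: faults giving observed 1 are {g1 stuck-at-0, g1 inverted output, g2 stuck-at-0, g2 inverted output, g3 stuck-at-0, g3 inverted output, g4 stuck-at-1, g4 inverted output}.
Test 2 (A=1, B=1, C=1, D=0): fault-free g1=1, g2=1, g3=0, g4=1 → 1; observed 1. Eliminates g1 stuck-at-0, g1 inverted output, g2 stuck-at-0, g2 inverted output, g3 inverted output, g4 inverted output.
Test 3 (A=0, B=0, C=1, D=0): fault-free g1=1, g2=0, g3=0, g4=0 → 0; observed 0. Eliminates g4 stuck-at-1.
Only g3 stuck-at-0 is consistent with every test.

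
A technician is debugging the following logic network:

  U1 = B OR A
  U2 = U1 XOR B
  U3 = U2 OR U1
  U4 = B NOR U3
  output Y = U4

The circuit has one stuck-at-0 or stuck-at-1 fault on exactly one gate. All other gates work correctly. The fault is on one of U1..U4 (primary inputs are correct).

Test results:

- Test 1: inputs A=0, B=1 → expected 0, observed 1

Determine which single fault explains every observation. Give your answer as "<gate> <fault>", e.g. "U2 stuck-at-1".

U4 stuck-at-1

Fault-free values for test 1 (A=0, B=1): U1=1, U2=0, U3=1, U4=0, giving Y=0. Observed 1.
Test 1: faults giving observed 1 are {U4 stuck-at-1}.
Only U4 stuck-at-1 is consistent with every test.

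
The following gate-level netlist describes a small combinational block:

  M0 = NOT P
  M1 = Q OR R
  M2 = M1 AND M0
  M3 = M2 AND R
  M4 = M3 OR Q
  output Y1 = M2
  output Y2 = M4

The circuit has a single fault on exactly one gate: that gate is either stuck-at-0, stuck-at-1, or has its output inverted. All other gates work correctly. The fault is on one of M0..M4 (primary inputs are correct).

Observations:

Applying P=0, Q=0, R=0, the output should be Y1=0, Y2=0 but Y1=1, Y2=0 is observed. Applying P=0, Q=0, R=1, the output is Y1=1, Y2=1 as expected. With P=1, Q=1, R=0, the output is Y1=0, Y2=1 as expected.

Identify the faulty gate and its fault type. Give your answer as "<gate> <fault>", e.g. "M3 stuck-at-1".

Fault-free values for test 1 (P=0, Q=0, R=0): M0=1, M1=0, M2=0, M3=0, M4=0, giving Y1=0, Y2=0. Observed Y1=1, Y2=0.
Test 1: faults giving observed Y1=1, Y2=0 are {M1 stuck-at-1, M1 inverted output, M2 stuck-at-1, M2 inverted output}.
Test 2 (P=0, Q=0, R=1): fault-free M0=1, M1=1, M2=1, M3=1, M4=1 → Y1=1, Y2=1; observed Y1=1, Y2=1. Eliminates M1 inverted output, M2 inverted output.
Test 3 (P=1, Q=1, R=0): fault-free M0=0, M1=1, M2=0, M3=0, M4=1 → Y1=0, Y2=1; observed Y1=0, Y2=1. Eliminates M2 stuck-at-1.
Only M1 stuck-at-1 is consistent with every test.

M1 stuck-at-1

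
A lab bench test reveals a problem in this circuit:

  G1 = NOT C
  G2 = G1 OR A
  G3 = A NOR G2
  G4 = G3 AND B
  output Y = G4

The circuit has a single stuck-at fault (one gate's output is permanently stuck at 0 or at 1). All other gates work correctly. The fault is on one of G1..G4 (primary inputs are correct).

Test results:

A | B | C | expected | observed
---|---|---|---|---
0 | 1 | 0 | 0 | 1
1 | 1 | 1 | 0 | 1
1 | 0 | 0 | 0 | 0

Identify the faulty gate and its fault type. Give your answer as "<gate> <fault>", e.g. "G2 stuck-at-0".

Fault-free values for test 1 (A=0, B=1, C=0): G1=1, G2=1, G3=0, G4=0, giving Y=0. Observed 1.
Test 1: faults giving observed 1 are {G1 stuck-at-0, G2 stuck-at-0, G3 stuck-at-1, G4 stuck-at-1}.
Test 2 (A=1, B=1, C=1): fault-free G1=0, G2=1, G3=0, G4=0 → 0; observed 1. Eliminates G1 stuck-at-0, G2 stuck-at-0.
Test 3 (A=1, B=0, C=0): fault-free G1=1, G2=1, G3=0, G4=0 → 0; observed 0. Eliminates G4 stuck-at-1.
Only G3 stuck-at-1 is consistent with every test.

G3 stuck-at-1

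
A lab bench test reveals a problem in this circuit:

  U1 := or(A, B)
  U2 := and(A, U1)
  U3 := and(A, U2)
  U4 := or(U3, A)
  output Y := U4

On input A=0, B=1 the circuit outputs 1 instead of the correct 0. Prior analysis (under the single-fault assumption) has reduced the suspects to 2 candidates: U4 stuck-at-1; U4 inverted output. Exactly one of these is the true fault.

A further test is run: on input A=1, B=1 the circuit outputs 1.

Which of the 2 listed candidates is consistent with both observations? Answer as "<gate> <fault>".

Evaluate each candidate on input A=1, B=1:
  U4 stuck-at-1: U1=1, U2=1, U3=1, U4=1 [stuck-at-1] → 1 — matches
  U4 inverted output: U1=1, U2=1, U3=1, U4=0 [inverted output] → 0 — eliminated
Only U4 stuck-at-1 reproduces the observed 1.

U4 stuck-at-1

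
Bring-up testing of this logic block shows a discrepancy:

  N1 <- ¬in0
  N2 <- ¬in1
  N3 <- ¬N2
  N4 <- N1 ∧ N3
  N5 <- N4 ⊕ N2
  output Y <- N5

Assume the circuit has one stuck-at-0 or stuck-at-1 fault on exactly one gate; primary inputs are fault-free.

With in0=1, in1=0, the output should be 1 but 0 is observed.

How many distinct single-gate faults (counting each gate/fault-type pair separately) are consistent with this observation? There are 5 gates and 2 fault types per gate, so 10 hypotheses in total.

Fault-free: N1=0, N2=1, N3=0, N4=0, N5=1 → 1. Observed 0.
  N1 stuck-at-0: output 1 ✗
  N1 stuck-at-1: output 1 ✗
  N2 stuck-at-0: output 0 ✓
  N2 stuck-at-1: output 1 ✗
  N3 stuck-at-0: output 1 ✗
  N3 stuck-at-1: output 1 ✗
  N4 stuck-at-0: output 1 ✗
  N4 stuck-at-1: output 0 ✓
  N5 stuck-at-0: output 0 ✓
  N5 stuck-at-1: output 1 ✗
Consistent faults: {N2 stuck-at-0, N4 stuck-at-1, N5 stuck-at-0} — 3 in all.

3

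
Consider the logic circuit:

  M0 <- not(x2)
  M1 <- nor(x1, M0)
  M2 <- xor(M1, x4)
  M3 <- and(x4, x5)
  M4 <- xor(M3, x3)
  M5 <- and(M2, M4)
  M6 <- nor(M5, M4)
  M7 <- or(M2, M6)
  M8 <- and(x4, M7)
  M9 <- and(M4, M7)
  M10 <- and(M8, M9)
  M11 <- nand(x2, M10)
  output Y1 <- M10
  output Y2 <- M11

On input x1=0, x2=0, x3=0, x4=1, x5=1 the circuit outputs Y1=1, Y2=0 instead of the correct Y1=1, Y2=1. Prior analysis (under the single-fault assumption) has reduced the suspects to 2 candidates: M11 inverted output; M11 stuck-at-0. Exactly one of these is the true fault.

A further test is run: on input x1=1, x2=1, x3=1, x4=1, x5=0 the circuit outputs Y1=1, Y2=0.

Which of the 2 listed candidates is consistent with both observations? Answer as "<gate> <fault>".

M11 stuck-at-0

Evaluate each candidate on input x1=1, x2=1, x3=1, x4=1, x5=0:
  M11 inverted output: M0=0, M1=0, M2=1, M3=0, M4=1, M5=1, M6=0, M7=1, M8=1, M9=1, M10=1, M11=1 [inverted output] → Y1=1, Y2=1 — eliminated
  M11 stuck-at-0: M0=0, M1=0, M2=1, M3=0, M4=1, M5=1, M6=0, M7=1, M8=1, M9=1, M10=1, M11=0 [stuck-at-0] → Y1=1, Y2=0 — matches
Only M11 stuck-at-0 reproduces the observed Y1=1, Y2=0.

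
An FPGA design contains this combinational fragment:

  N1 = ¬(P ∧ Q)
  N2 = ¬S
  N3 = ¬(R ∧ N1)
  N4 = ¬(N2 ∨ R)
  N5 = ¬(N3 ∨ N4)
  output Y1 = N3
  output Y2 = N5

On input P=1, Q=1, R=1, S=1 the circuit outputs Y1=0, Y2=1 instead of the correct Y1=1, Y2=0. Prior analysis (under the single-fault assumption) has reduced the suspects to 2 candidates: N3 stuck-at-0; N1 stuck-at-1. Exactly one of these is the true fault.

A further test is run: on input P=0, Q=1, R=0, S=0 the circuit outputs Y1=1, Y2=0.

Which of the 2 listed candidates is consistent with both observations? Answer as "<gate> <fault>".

N1 stuck-at-1

Evaluate each candidate on input P=0, Q=1, R=0, S=0:
  N3 stuck-at-0: N1=1, N2=1, N3=0 [stuck-at-0], N4=0, N5=1 → Y1=0, Y2=1 — eliminated
  N1 stuck-at-1: N1=1 [stuck-at-1], N2=1, N3=1, N4=0, N5=0 → Y1=1, Y2=0 — matches
Only N1 stuck-at-1 reproduces the observed Y1=1, Y2=0.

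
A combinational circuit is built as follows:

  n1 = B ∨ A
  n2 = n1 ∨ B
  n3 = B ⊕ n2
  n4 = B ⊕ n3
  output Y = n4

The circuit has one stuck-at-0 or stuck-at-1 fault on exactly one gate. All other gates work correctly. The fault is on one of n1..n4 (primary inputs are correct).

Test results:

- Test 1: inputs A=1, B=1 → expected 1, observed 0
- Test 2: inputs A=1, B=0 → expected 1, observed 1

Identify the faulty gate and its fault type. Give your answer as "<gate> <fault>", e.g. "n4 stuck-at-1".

n3 stuck-at-1

Fault-free values for test 1 (A=1, B=1): n1=1, n2=1, n3=0, n4=1, giving Y=1. Observed 0.
Test 1: faults giving observed 0 are {n2 stuck-at-0, n3 stuck-at-1, n4 stuck-at-0}.
Test 2 (A=1, B=0): fault-free n1=1, n2=1, n3=1, n4=1 → 1; observed 1. Eliminates n2 stuck-at-0, n4 stuck-at-0.
Only n3 stuck-at-1 is consistent with every test.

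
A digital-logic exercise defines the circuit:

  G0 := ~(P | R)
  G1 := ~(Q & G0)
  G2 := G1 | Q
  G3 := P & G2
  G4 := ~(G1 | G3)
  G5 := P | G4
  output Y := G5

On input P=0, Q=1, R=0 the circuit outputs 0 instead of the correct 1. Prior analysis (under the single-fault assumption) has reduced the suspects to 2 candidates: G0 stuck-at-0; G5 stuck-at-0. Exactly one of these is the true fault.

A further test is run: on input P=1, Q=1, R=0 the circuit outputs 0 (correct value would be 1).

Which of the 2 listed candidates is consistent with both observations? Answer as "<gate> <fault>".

G5 stuck-at-0

Evaluate each candidate on input P=1, Q=1, R=0:
  G0 stuck-at-0: G0=0 [stuck-at-0], G1=1, G2=1, G3=1, G4=0, G5=1 → 1 — eliminated
  G5 stuck-at-0: G0=0, G1=1, G2=1, G3=1, G4=0, G5=0 [stuck-at-0] → 0 — matches
Only G5 stuck-at-0 reproduces the observed 0.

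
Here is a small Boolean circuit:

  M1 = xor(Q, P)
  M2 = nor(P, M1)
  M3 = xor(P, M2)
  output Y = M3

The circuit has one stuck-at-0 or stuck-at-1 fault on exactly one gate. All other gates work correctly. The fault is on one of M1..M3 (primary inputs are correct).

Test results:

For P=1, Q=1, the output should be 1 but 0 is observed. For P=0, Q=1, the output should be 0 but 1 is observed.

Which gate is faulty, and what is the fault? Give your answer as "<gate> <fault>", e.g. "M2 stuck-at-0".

M2 stuck-at-1

Fault-free values for test 1 (P=1, Q=1): M1=0, M2=0, M3=1, giving Y=1. Observed 0.
Test 1: faults giving observed 0 are {M2 stuck-at-1, M3 stuck-at-0}.
Test 2 (P=0, Q=1): fault-free M1=1, M2=0, M3=0 → 0; observed 1. Eliminates M3 stuck-at-0.
Only M2 stuck-at-1 is consistent with every test.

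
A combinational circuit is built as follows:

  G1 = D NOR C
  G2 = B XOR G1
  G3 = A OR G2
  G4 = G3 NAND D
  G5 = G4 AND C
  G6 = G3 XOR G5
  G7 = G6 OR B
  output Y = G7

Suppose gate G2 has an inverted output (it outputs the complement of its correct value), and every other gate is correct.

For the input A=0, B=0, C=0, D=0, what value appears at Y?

Propagate with G2 forced: G1=1, G2=0 [inverted output], G3=0, G4=1, G5=0, G6=0, G7=0.
So Y = 0. (Without the fault it would be 1.)

0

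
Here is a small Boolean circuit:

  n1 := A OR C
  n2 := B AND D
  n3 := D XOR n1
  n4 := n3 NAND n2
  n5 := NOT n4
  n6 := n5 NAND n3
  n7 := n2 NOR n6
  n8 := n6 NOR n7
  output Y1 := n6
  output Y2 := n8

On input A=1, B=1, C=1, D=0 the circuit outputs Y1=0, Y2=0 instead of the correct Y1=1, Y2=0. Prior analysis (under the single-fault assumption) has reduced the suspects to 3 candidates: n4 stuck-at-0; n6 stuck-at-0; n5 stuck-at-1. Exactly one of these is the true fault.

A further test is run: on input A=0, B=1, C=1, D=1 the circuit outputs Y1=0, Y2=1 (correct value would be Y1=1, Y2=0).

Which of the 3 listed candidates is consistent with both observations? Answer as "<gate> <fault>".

n6 stuck-at-0

Evaluate each candidate on input A=0, B=1, C=1, D=1:
  n4 stuck-at-0: n1=1, n2=1, n3=0, n4=0 [stuck-at-0], n5=1, n6=1, n7=0, n8=0 → Y1=1, Y2=0 — eliminated
  n6 stuck-at-0: n1=1, n2=1, n3=0, n4=1, n5=0, n6=0 [stuck-at-0], n7=0, n8=1 → Y1=0, Y2=1 — matches
  n5 stuck-at-1: n1=1, n2=1, n3=0, n4=1, n5=1 [stuck-at-1], n6=1, n7=0, n8=0 → Y1=1, Y2=0 — eliminated
Only n6 stuck-at-0 reproduces the observed Y1=0, Y2=1.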